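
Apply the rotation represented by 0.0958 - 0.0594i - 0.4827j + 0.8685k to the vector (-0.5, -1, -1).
(0.792, 1.231, 0.328)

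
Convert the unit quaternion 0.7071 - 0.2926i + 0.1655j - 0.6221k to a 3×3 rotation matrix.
[[0.1712, 0.7829, 0.5981], [-0.9766, 0.0548, 0.2079], [0.13, -0.6197, 0.774]]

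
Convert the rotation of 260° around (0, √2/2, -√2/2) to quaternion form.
-0.6428 + 0.5417j - 0.5417k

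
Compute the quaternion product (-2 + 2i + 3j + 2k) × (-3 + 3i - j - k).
5 - 13i + j - 15k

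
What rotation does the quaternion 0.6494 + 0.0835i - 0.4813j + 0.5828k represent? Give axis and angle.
axis = (0.1098, -0.6329, 0.7664), θ = 99°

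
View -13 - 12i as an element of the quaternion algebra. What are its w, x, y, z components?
-13 - 12i + 0j + 0k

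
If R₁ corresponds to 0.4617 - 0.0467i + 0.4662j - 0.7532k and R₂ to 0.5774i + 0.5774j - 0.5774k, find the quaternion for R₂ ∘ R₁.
-0.6771 + 0.1009i + 0.7284j + 0.0296k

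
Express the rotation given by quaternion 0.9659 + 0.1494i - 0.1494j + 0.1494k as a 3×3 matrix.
[[0.9107, -0.3333, -0.244], [0.244, 0.9107, -0.3333], [0.3333, 0.244, 0.9107]]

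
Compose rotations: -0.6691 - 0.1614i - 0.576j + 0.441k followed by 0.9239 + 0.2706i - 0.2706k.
-0.4552 - 0.486i - 0.6078j + 0.4326k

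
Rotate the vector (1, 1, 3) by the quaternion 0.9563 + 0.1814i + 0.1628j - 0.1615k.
(2.021, -0.566, 2.568)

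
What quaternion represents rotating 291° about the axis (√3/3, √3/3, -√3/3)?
-0.8241 + 0.327i + 0.327j - 0.327k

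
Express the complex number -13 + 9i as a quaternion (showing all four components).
-13 + 9i + 0j + 0k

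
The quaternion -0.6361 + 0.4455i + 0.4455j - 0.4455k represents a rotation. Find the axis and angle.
axis = (√3/3, √3/3, -√3/3), θ = 259°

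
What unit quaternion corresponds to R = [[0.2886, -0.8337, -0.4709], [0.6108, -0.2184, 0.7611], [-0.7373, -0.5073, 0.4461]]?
0.6157 - 0.515i + 0.1082j + 0.5865k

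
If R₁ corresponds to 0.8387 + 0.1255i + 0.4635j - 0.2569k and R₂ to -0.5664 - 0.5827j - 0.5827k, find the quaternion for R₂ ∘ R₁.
-0.3547 + 0.3487i - 0.8244j - 0.2701k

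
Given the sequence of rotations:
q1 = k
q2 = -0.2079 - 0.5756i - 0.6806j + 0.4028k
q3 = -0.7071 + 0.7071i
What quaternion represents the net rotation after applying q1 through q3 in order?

q2 · q1 = -0.4028 - 0.6806i + 0.5756j - 0.2079k
q3 · q2 · q1 = 0.7661 + 0.1964i - 0.26j + 0.554k
0.7661 + 0.1964i - 0.26j + 0.554k


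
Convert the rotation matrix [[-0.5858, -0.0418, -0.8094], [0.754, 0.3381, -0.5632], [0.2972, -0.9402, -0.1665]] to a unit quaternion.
-0.3827 + 0.2463i + 0.7229j - 0.5199k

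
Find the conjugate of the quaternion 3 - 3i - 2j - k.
3 + 3i + 2j + k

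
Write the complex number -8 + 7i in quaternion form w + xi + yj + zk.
-8 + 7i + 0j + 0k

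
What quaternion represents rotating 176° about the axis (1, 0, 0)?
0.0349 + 0.9994i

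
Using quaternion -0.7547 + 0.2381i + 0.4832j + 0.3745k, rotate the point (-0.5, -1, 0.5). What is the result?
(-1.197, -0.078, -0.247)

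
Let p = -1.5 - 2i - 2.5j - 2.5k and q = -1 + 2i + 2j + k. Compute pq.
13 + 1.5i - 3.5j + 2k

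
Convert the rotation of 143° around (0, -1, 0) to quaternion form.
0.3173 - 0.9483j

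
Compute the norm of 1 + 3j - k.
√11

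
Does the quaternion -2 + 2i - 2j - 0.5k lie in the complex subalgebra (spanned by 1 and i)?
No. The quaternion -2 + 2i - 2j - 0.5k has j-coefficient y = -2 and k-coefficient z = -0.5, not both zero, so it does not lie in the complex subalgebra spanned by 1 and i.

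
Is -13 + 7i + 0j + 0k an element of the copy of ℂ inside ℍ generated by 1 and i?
Yes. The quaternion -13 + 7i has j- and k-coefficients y = z = 0, so it lies in the complex subalgebra spanned by 1 and i.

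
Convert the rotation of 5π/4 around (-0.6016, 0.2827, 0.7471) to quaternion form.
-0.3827 - 0.5558i + 0.2612j + 0.6902k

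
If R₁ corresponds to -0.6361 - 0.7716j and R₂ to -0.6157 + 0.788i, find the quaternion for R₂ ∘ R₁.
0.3916 - 0.5012i + 0.4751j - 0.608k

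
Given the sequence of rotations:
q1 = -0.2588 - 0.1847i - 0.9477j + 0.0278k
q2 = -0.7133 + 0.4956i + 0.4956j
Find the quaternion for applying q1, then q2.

q2 · q1 = 0.7458 + 0.0173i + 0.534j - 0.398k
0.7458 + 0.0173i + 0.534j - 0.398k


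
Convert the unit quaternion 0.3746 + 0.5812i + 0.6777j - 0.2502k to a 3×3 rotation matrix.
[[-0.0438, 0.9752, 0.2169], [0.6003, 0.1992, -0.7746], [-0.7986, 0.0963, -0.5941]]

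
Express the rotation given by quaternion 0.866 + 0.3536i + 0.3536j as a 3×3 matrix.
[[0.7499, 0.2501, 0.6124], [0.2501, 0.7499, -0.6124], [-0.6124, 0.6124, 0.4999]]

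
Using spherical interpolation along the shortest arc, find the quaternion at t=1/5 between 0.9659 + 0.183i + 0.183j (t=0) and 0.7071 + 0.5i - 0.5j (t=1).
0.9636 + 0.2643i + 0.041j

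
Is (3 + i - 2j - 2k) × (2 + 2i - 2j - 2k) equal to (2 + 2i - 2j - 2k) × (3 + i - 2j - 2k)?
No: pq = -4 + 8i - 12j - 8k ≠ -4 + 8i - 8j - 12k = qp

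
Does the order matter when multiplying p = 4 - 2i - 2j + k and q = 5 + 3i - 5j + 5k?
Yes: pq = 11 - 3i - 17j + 41k ≠ 11 + 7i - 43j + 9k = qp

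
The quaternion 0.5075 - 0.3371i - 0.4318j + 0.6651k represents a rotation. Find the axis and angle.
axis = (-0.3912, -0.5011, 0.7719), θ = 119°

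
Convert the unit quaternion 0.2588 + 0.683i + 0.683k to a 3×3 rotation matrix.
[[0.067, -0.3535, 0.933], [0.3535, -0.866, -0.3535], [0.933, 0.3535, 0.067]]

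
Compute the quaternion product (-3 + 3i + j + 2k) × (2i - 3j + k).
-5 + i + 10j - 14k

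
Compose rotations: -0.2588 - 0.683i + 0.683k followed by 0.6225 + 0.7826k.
-0.6956 - 0.4252i - 0.5345j + 0.2226k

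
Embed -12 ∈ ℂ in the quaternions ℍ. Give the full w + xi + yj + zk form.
-12 + 0i + 0j + 0k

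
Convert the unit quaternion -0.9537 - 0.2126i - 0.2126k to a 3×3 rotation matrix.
[[0.9096, -0.4055, 0.0904], [0.4055, 0.8192, -0.4055], [0.0904, 0.4055, 0.9096]]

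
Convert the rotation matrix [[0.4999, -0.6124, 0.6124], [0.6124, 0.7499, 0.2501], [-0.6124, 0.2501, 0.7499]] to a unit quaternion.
0.866 + 0.3536j + 0.3536k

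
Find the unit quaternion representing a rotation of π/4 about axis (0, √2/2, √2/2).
0.9239 + 0.2706j + 0.2706k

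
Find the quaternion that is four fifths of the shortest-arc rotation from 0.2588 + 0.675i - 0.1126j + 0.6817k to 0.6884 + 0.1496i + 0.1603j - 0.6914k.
-0.5523 + 0.0499i - 0.1761j + 0.8133k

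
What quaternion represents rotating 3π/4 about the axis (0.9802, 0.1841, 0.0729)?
0.3827 + 0.9056i + 0.1701j + 0.0674k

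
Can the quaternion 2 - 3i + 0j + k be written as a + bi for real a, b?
No. The quaternion 2 - 3i + k has j-coefficient y = 0 and k-coefficient z = 1, not both zero, so it does not lie in the complex subalgebra spanned by 1 and i.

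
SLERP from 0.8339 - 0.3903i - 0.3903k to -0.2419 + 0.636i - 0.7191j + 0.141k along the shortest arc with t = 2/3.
0.508 - 0.6253i + 0.5331j - 0.2584k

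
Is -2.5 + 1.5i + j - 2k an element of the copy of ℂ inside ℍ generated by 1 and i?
No. The quaternion -2.5 + 1.5i + j - 2k has j-coefficient y = 1 and k-coefficient z = -2, not both zero, so it does not lie in the complex subalgebra spanned by 1 and i.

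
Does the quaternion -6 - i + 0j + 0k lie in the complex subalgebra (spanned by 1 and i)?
Yes. The quaternion -6 - i has j- and k-coefficients y = z = 0, so it lies in the complex subalgebra spanned by 1 and i.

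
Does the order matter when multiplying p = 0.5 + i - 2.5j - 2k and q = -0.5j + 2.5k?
Yes: pq = 3.75 - 7.25i - 2.75j + 0.75k ≠ 3.75 + 7.25i + 2.25j + 1.75k = qp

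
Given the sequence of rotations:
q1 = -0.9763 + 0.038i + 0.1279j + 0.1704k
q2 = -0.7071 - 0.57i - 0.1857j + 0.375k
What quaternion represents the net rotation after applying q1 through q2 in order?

q2 · q1 = 0.6719 + 0.45i + 0.2022j - 0.5524k
0.6719 + 0.45i + 0.2022j - 0.5524k


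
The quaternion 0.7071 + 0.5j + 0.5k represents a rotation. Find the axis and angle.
axis = (0, √2/2, √2/2), θ = π/2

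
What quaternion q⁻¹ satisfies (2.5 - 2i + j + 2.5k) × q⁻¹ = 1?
0.1429 + 0.1143i - 0.0571j - 0.1429k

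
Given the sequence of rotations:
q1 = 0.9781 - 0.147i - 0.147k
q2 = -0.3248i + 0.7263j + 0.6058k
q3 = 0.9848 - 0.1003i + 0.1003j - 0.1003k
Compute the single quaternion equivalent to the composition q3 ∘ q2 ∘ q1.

q2 · q1 = 0.0413 - 0.4245i + 0.5736j + 0.6993k
q3 · q2 · q1 = 0.0107 - 0.2945i + 0.6817j + 0.6696k
0.0107 - 0.2945i + 0.6817j + 0.6696k


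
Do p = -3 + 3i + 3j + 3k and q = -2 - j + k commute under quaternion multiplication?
No: pq = 6 - 6j - 12k ≠ 6 - 12i - 6k = qp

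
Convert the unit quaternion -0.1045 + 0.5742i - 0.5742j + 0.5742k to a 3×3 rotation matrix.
[[-0.3188, -0.5394, 0.7794], [-0.7794, -0.3188, -0.5394], [0.5394, -0.7794, -0.3188]]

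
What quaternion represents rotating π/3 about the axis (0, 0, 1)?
0.866 + 0.5k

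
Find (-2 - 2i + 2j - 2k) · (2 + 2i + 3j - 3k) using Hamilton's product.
-12 - 8i - 12j - 8k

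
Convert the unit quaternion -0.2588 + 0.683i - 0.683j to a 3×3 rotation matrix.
[[0.067, -0.933, 0.3535], [-0.933, 0.067, 0.3535], [-0.3535, -0.3535, -0.866]]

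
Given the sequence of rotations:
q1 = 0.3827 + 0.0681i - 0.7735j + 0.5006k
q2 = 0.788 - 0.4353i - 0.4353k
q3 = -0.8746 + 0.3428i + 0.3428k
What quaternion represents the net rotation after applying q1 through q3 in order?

q2 · q1 = 0.5491 - 0.4496i - 0.4213j + 0.5646k
q3 · q2 · q1 = -0.5197 + 0.7259i + 0.0208j - 0.45k
-0.5197 + 0.7259i + 0.0208j - 0.45k


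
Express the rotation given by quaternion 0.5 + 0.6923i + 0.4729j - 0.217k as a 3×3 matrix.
[[0.4586, 0.8718, 0.1724], [0.4378, -0.0527, -0.8975], [-0.7734, 0.4871, -0.4058]]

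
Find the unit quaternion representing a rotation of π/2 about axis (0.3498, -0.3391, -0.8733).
0.7071 + 0.2473i - 0.2398j - 0.6175k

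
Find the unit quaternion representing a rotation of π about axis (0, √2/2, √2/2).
0.7071j + 0.7071k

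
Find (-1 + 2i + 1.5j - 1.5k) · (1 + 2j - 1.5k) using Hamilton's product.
-6.25 + 2.75i + 2.5j + 4k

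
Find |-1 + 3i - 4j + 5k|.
√51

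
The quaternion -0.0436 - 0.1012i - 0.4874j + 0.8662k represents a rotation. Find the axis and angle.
axis = (-0.1013, -0.4879, 0.867), θ = 185°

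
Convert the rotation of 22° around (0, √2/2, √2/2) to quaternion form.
0.9816 + 0.1349j + 0.1349k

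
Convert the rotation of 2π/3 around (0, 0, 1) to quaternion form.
0.5 + 0.866k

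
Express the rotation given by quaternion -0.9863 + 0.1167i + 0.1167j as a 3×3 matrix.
[[0.9728, 0.0272, -0.2302], [0.0272, 0.9728, 0.2302], [0.2302, -0.2302, 0.9455]]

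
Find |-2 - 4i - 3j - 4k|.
√45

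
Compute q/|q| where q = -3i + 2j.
-0.8321i + 0.5547j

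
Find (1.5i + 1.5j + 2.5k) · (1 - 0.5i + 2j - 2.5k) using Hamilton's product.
4 - 7.25i + 4j + 6.25k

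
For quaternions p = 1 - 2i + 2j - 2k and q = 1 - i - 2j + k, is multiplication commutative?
No: pq = 5 - 5i + 4j + 5k ≠ 5 - i - 4j - 7k = qp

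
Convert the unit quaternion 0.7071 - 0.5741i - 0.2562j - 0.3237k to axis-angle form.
axis = (-0.8119, -0.3623, -0.4578), θ = π/2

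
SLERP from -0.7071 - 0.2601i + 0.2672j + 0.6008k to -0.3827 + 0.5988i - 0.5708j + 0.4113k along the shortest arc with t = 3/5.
-0.6593 + 0.3084i - 0.2837j + 0.6243k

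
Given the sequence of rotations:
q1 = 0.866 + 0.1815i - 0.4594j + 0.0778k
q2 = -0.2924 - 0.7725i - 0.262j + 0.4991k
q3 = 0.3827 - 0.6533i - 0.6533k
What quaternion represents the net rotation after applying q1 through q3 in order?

q2 · q1 = -0.2722 - 0.5132i + 0.0581j + 0.8119k
q3 · q2 · q1 = 0.091 + 0.0194i + 0.8879j + 0.4506k
0.091 + 0.0194i + 0.8879j + 0.4506k


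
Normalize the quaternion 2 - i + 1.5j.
0.7428 - 0.3714i + 0.5571j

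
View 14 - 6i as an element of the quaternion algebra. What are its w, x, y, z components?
14 - 6i + 0j + 0k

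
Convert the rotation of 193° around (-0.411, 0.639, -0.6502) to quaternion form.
-0.1132 - 0.4084i + 0.6349j - 0.646k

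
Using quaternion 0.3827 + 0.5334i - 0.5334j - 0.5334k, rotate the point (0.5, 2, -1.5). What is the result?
(1.075, -1.006, 2.081)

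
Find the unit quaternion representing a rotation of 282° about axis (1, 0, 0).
-0.7771 + 0.6293i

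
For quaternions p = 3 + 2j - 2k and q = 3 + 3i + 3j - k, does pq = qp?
No: pq = 1 + 13i + 9j - 15k ≠ 1 + 5i + 21j - 3k = qp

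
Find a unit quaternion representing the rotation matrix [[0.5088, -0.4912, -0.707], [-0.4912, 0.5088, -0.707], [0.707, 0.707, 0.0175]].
0.7133 + 0.4956i - 0.4956j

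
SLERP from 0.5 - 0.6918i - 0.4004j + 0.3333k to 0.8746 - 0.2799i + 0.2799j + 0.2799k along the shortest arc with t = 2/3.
0.8211 - 0.4641i + 0.0506j + 0.3284k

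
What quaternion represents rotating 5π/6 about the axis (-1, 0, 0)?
0.2588 - 0.9659i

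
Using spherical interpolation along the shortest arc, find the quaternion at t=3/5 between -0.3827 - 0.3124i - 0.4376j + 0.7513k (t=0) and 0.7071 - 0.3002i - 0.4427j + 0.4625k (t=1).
0.3105 - 0.3669i - 0.5296j + 0.6989k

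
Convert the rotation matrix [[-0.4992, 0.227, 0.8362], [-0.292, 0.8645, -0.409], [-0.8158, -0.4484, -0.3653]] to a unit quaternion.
0.5 - 0.0197i + 0.826j - 0.2595k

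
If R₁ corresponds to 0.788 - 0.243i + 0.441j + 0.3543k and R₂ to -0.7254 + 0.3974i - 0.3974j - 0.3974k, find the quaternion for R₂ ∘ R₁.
-0.159 + 0.5239i - 0.6773j - 0.4915k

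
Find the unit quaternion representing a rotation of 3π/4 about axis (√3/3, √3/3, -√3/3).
0.3827 + 0.5334i + 0.5334j - 0.5334k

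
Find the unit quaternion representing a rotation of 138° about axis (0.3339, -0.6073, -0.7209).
0.3584 + 0.3117i - 0.567j - 0.673k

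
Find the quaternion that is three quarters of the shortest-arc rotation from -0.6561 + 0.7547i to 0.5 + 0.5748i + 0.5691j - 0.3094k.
0.2115 + 0.7866i + 0.5097j - 0.2771k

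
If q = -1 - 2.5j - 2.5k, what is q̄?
-1 + 2.5j + 2.5k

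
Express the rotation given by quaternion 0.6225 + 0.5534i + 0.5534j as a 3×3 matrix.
[[0.3875, 0.6125, 0.689], [0.6125, 0.3875, -0.689], [-0.689, 0.689, -0.225]]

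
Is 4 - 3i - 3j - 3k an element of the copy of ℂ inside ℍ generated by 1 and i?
No. The quaternion 4 - 3i - 3j - 3k has j-coefficient y = -3 and k-coefficient z = -3, not both zero, so it does not lie in the complex subalgebra spanned by 1 and i.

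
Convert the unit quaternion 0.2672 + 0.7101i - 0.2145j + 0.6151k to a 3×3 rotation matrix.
[[0.1513, -0.6333, 0.7589], [0.0241, -0.7652, -0.6434], [0.9882, 0.1156, -0.1005]]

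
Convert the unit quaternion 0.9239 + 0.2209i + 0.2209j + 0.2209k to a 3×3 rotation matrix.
[[0.8048, -0.3106, 0.5058], [0.5058, 0.8048, -0.3106], [-0.3106, 0.5058, 0.8048]]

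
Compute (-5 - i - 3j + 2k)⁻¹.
-0.1282 + 0.0256i + 0.0769j - 0.0513k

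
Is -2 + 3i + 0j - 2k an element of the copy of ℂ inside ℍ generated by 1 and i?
No. The quaternion -2 + 3i - 2k has j-coefficient y = 0 and k-coefficient z = -2, not both zero, so it does not lie in the complex subalgebra spanned by 1 and i.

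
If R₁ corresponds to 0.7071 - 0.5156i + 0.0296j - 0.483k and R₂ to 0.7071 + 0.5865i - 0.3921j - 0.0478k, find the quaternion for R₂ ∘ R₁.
0.7909 + 0.2409i + 0.0516j - 0.5601k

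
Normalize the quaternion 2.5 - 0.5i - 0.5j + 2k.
0.7625 - 0.1525i - 0.1525j + 0.61k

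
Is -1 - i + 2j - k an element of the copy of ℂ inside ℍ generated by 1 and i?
No. The quaternion -1 - i + 2j - k has j-coefficient y = 2 and k-coefficient z = -1, not both zero, so it does not lie in the complex subalgebra spanned by 1 and i.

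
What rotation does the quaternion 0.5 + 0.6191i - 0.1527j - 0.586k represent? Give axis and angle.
axis = (0.7149, -0.1763, -0.6767), θ = 2π/3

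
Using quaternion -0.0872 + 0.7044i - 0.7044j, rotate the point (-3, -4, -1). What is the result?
(3.824, 2.824, 1.845)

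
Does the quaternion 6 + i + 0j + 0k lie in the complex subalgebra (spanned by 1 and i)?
Yes. The quaternion 6 + i has j- and k-coefficients y = z = 0, so it lies in the complex subalgebra spanned by 1 and i.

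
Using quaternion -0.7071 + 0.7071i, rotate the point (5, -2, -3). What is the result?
(5, -3, 2)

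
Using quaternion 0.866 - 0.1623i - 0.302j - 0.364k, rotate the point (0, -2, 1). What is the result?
(-1.862, -0.864, 0.887)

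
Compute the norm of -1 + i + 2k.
√6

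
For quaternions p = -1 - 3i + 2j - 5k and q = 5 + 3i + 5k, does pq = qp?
No: pq = 29 - 8i + 10j - 36k ≠ 29 - 28i + 10j - 24k = qp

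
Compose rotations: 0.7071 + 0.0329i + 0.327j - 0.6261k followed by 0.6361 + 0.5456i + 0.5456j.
0.2534 + 0.0651i + 0.9354j - 0.2378k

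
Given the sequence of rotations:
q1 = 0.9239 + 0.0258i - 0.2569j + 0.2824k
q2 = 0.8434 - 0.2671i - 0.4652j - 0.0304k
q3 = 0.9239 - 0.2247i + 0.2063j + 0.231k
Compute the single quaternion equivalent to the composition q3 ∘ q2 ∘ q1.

q2 · q1 = 0.6752 - 0.3642i - 0.5718j + 0.2907k
q3 · q2 · q1 = 0.5928 - 0.2961i - 0.4078j + 0.6282k
0.5928 - 0.2961i - 0.4078j + 0.6282k


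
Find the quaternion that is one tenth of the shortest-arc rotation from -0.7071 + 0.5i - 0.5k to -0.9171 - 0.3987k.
-0.7395 + 0.4546i - 0.4966k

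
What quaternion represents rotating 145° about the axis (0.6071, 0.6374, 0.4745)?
0.3007 + 0.579i + 0.6079j + 0.4525k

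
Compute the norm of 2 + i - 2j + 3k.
√18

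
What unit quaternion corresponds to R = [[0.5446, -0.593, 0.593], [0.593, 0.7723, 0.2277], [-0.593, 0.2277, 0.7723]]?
0.8788 + 0.3374j + 0.3374k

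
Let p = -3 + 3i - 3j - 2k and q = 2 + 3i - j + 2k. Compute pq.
-14 - 11i - 15j - 4k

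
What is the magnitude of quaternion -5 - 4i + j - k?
√43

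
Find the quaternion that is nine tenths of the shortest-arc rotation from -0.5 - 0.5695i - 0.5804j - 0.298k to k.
-0.0663 - 0.0755i - 0.0769j - 0.992k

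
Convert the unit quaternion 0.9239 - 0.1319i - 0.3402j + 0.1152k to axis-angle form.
axis = (-0.3447, -0.8891, 0.3011), θ = π/4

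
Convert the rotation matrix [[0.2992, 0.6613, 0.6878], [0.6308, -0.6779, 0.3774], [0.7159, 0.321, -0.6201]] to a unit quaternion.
-0.0175 + 0.8058i + 0.4009j + 0.4355k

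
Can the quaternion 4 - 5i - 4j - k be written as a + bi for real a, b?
No. The quaternion 4 - 5i - 4j - k has j-coefficient y = -4 and k-coefficient z = -1, not both zero, so it does not lie in the complex subalgebra spanned by 1 and i.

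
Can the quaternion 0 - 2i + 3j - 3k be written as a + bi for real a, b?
No. The quaternion -2i + 3j - 3k has j-coefficient y = 3 and k-coefficient z = -3, not both zero, so it does not lie in the complex subalgebra spanned by 1 and i.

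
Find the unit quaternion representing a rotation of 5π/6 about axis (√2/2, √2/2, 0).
0.2588 + 0.683i + 0.683j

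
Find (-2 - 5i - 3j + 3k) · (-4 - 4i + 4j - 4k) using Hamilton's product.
12 + 28i - 28j - 36k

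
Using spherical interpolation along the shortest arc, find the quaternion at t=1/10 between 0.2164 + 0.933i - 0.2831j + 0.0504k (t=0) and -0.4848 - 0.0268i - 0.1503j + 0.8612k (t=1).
0.2862 + 0.92i - 0.255j - 0.0816k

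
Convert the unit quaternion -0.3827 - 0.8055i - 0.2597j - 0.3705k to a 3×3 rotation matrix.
[[0.5906, 0.1348, 0.7956], [0.702, -0.5722, -0.4241], [0.3981, 0.809, -0.4325]]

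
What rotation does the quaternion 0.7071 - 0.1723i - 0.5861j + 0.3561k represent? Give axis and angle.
axis = (-0.2437, -0.8289, 0.5036), θ = π/2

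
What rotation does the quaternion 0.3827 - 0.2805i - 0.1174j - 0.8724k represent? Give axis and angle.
axis = (-0.3036, -0.1271, -0.9443), θ = 3π/4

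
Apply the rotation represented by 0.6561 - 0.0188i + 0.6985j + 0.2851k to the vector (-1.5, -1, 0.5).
(1.061, -1.147, 1.029)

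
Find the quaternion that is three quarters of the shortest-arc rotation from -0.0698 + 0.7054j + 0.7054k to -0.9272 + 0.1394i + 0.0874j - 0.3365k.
0.8041 - 0.1247i + 0.1751j + 0.5542k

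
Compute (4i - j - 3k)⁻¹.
-0.1538i + 0.0385j + 0.1154k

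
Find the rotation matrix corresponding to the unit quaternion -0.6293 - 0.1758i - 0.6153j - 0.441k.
[[-0.1462, -0.3387, 0.9295], [0.7714, 0.5492, 0.3214], [-0.6194, 0.764, 0.181]]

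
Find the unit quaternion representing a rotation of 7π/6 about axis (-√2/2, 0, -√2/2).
-0.2588 - 0.683i - 0.683k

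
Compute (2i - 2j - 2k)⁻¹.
-0.1667i + 0.1667j + 0.1667k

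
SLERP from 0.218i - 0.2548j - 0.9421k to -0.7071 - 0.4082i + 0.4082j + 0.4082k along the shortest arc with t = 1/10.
0.0826 + 0.25i - 0.2841j - 0.9219k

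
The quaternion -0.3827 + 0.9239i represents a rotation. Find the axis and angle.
axis = (1, 0, 0), θ = 5π/4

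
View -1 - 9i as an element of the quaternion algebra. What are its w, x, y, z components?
-1 - 9i + 0j + 0k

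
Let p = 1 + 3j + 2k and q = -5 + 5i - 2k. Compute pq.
-1 - i - 5j - 27k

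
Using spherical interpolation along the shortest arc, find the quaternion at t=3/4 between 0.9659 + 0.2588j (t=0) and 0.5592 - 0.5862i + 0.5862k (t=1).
0.737 - 0.4749i + 0.0761j + 0.4749k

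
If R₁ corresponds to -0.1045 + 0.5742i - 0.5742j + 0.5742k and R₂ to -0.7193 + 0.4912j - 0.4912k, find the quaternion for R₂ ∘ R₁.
0.6393 - 0.413i + 0.0796j - 0.6437k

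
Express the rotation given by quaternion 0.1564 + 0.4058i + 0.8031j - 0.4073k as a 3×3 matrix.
[[-0.6217, 0.7792, -0.0794], [0.5244, 0.3389, -0.7811], [-0.5818, -0.5273, -0.6193]]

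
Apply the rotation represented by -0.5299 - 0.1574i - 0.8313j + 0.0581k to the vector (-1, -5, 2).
(0.498, -5.445, -0.315)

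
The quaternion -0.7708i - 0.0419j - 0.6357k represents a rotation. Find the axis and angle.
axis = (-0.7708, -0.0419, -0.6357), θ = π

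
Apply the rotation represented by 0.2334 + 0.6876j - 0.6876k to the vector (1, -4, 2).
(-1.533, -2.43, 3.57)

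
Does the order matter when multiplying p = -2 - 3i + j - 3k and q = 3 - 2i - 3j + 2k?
Yes: pq = -3 - 12i + 21j - 2k ≠ -3 + 2i - 3j - 24k = qp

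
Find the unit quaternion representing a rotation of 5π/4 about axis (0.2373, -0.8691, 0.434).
-0.3827 + 0.2192i - 0.8029j + 0.401k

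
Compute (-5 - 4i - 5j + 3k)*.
-5 + 4i + 5j - 3k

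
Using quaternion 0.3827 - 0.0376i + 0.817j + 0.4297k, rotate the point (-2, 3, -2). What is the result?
(-0.949, -0.113, 4.011)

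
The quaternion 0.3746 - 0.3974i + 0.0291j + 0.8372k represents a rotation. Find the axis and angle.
axis = (-0.4286, 0.0314, 0.9029), θ = 136°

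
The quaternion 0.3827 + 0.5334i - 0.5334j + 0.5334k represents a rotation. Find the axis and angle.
axis = (√3/3, -√3/3, √3/3), θ = 3π/4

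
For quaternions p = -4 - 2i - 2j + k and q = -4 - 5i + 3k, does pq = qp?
No: pq = 3 + 22i + 9j - 26k ≠ 3 + 34i + 7j - 6k = qp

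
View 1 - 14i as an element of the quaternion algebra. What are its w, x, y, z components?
1 - 14i + 0j + 0k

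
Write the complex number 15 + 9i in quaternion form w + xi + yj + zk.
15 + 9i + 0j + 0k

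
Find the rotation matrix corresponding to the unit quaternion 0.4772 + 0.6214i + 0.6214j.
[[0.2277, 0.7723, 0.5931], [0.7723, 0.2277, -0.5931], [-0.5931, 0.5931, -0.5446]]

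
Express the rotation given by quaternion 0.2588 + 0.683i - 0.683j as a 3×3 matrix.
[[0.067, -0.933, -0.3535], [-0.933, 0.067, -0.3535], [0.3535, 0.3535, -0.866]]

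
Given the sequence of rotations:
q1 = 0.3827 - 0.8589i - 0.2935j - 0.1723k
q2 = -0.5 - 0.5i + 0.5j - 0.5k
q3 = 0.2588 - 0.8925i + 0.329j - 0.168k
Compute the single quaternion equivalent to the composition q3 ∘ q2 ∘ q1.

q2 · q1 = -0.5602 + 0.0052i + 0.6814j + 0.471k
q3 · q2 · q1 = -0.2854 + 0.7708i + 0.4115j - 0.3939k
-0.2854 + 0.7708i + 0.4115j - 0.3939k


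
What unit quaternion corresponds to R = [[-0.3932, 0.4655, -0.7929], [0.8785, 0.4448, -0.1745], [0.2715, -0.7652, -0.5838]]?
-0.342 + 0.4318i + 0.7781j - 0.3019k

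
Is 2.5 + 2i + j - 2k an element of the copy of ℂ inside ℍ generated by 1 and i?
No. The quaternion 2.5 + 2i + j - 2k has j-coefficient y = 1 and k-coefficient z = -2, not both zero, so it does not lie in the complex subalgebra spanned by 1 and i.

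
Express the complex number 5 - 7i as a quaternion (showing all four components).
5 - 7i + 0j + 0k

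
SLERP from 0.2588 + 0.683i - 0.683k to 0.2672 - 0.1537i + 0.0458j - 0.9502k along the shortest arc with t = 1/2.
0.2928 + 0.2947i + 0.0255j - 0.9093k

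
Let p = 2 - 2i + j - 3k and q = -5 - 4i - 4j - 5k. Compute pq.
-29 - 15i - 11j + 17k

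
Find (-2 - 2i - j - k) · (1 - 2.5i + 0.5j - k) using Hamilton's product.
-7.5 + 4.5i - 1.5j - 2.5k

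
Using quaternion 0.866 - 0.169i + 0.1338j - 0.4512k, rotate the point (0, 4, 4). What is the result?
(4.482, 2.831, 1.974)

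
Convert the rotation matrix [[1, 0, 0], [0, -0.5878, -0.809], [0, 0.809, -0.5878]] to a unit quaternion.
0.454 + 0.891i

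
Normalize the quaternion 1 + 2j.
0.4472 + 0.8944j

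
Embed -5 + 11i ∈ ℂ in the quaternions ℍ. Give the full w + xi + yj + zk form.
-5 + 11i + 0j + 0k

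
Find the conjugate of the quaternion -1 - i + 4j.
-1 + i - 4j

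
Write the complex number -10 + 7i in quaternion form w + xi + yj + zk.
-10 + 7i + 0j + 0k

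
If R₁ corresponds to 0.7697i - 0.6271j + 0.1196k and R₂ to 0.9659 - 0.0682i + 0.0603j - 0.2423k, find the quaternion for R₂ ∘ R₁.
0.1193 + 0.5987i - 0.7841j + 0.1119k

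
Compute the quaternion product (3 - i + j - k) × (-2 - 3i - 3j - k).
-7 - 11i - 9j + 5k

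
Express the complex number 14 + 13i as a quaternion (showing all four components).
14 + 13i + 0j + 0k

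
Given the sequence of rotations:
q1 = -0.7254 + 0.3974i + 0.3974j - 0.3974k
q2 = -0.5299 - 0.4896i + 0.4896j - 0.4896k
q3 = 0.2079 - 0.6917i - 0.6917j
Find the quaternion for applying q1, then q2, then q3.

q2 · q1 = 0.1898 + 0.1446i - 0.9549j + 0.1766k
q3 · q2 · q1 = -0.521 - 0.2234i - 0.2077j + 0.7972k
-0.521 - 0.2234i - 0.2077j + 0.7972k


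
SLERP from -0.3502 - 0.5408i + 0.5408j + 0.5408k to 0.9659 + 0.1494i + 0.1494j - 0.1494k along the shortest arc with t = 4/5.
-0.9274 - 0.2644i + 0.0045j + 0.2644k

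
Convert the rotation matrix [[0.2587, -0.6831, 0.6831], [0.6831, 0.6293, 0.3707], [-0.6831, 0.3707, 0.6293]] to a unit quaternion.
0.7933 + 0.4305j + 0.4305k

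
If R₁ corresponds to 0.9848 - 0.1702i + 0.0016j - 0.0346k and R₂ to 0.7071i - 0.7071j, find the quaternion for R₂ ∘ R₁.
0.1215 + 0.7208i - 0.6719j - 0.1192k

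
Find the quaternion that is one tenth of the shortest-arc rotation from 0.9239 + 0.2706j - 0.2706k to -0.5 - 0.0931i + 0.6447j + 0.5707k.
0.9295 + 0.0115i + 0.1743j - 0.3248k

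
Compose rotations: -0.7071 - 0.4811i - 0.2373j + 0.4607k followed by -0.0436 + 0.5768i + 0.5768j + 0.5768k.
0.1795 + 0.0157i - 0.9407j - 0.2873k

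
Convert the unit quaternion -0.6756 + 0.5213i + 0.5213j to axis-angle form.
axis = (√2/2, √2/2, 0), θ = 265°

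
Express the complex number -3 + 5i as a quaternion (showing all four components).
-3 + 5i + 0j + 0k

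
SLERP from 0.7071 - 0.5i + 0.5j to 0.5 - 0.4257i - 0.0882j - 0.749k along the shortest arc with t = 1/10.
0.719 - 0.5171i + 0.4556j - 0.0895k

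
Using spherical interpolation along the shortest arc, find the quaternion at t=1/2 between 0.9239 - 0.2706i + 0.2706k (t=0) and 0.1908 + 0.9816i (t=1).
0.4967 - 0.8484i + 0.1833k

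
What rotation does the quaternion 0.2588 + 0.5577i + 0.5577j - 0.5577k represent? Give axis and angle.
axis = (√3/3, √3/3, -√3/3), θ = 5π/6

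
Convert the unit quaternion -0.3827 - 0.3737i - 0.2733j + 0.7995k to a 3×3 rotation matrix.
[[-0.4278, 0.8162, -0.3884], [-0.4077, -0.5577, -0.723], [-0.8067, -0.151, 0.5713]]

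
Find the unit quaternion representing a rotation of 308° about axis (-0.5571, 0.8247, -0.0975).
-0.8988 - 0.2442i + 0.3615j - 0.0427k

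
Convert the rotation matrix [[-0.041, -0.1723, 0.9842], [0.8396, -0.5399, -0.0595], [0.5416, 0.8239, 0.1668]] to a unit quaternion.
0.3827 + 0.5771i + 0.2891j + 0.661k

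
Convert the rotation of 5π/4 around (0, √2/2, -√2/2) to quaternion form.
-0.3827 + 0.6533j - 0.6533k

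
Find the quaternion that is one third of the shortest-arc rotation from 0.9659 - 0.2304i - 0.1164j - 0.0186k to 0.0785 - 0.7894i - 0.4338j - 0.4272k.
0.7867 - 0.5162i - 0.2757j - 0.1966k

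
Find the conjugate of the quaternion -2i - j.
2i + j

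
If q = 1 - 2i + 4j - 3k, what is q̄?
1 + 2i - 4j + 3k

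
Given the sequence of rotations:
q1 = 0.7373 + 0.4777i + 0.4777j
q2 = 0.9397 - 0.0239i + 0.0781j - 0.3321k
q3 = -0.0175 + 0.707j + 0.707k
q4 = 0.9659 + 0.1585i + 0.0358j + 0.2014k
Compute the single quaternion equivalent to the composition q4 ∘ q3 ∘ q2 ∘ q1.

q2 · q1 = 0.6669 + 0.5899i + 0.3478j - 0.2936k
q3 · q2 · q1 = -0.05 - 0.4638i + 0.8825j + 0.0596k
q4 · q3 · q2 · q1 = -0.0184 - 0.6315i + 0.7478j + 0.204k
-0.0184 - 0.6315i + 0.7478j + 0.204k


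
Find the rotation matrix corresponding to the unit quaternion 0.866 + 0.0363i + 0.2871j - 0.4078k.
[[0.5025, 0.7272, 0.4677], [-0.6855, 0.6648, -0.297], [-0.5269, -0.1713, 0.8325]]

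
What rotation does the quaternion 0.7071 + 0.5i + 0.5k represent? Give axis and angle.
axis = (√2/2, 0, √2/2), θ = π/2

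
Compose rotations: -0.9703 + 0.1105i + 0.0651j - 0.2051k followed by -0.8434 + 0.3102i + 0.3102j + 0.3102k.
0.8275 - 0.478i - 0.258j - 0.1421k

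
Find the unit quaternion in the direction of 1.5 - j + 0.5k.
0.8018 - 0.5345j + 0.2673k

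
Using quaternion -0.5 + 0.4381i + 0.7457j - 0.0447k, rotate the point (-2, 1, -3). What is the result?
(3.196, -1.898, -0.43)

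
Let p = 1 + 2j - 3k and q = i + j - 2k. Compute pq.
-8 - 2j - 4k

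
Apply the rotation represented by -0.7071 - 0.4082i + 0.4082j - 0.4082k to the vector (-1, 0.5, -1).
(-0.545, 0.833, -1.122)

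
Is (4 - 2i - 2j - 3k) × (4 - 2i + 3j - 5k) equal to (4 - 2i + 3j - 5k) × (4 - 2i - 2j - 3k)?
No: pq = 3 + 3i - 42k ≠ 3 - 35i + 8j - 22k = qp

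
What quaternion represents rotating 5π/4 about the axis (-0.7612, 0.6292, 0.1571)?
-0.3827 - 0.7033i + 0.5813j + 0.1451k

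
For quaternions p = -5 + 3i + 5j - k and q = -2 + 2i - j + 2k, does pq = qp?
No: pq = 11 - 7i - 13j - 21k ≠ 11 - 25i + 3j + 5k = qp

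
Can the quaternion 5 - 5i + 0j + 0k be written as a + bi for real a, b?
Yes. The quaternion 5 - 5i has j- and k-coefficients y = z = 0, so it lies in the complex subalgebra spanned by 1 and i.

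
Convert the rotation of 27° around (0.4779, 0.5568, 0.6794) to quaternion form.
0.9724 + 0.1116i + 0.13j + 0.1586k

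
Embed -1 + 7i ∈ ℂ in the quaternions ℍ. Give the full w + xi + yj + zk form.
-1 + 7i + 0j + 0k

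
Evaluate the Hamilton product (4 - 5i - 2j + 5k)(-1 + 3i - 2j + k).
2 + 25i + 14j + 15k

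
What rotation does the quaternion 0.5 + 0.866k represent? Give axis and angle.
axis = (0, 0, 1), θ = 2π/3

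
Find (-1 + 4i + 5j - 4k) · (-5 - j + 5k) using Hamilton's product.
30 + i - 44j + 11k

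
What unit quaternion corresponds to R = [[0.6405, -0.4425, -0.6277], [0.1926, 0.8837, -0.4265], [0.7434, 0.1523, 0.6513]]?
0.891 + 0.1624i - 0.3847j + 0.1782k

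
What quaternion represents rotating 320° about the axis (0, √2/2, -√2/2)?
-0.9397 + 0.2418j - 0.2418k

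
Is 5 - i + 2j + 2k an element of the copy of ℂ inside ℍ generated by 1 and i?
No. The quaternion 5 - i + 2j + 2k has j-coefficient y = 2 and k-coefficient z = 2, not both zero, so it does not lie in the complex subalgebra spanned by 1 and i.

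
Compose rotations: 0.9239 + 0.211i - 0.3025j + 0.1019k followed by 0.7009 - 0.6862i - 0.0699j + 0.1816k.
0.7527 - 0.4383i - 0.1684j + 0.4615k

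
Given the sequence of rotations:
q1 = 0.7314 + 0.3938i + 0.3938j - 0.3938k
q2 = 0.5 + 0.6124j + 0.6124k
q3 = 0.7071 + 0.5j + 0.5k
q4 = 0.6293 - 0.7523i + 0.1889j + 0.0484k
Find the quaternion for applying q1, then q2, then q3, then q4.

q2 · q1 = 0.3657 - 0.2854i + 0.886j + 0.0098k
q3 · q2 · q1 = -0.1893 - 0.6399i + 0.6666j + 0.3325k
q4 · q3 · q2 · q1 = -0.7425 - 0.2297i + 0.6029j - 0.1805k
-0.7425 - 0.2297i + 0.6029j - 0.1805k


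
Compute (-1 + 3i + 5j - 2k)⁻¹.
-0.0256 - 0.0769i - 0.1282j + 0.0513k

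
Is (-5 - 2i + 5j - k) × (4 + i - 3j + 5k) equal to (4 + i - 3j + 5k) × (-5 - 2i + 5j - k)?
No: pq = 2 + 9i + 44j - 28k ≠ 2 - 35i + 26j - 30k = qp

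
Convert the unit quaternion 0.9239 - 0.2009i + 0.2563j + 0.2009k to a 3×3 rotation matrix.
[[0.7879, -0.4742, 0.3929], [0.2682, 0.8386, 0.4742], [-0.5543, -0.2682, 0.7879]]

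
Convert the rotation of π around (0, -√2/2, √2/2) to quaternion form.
-0.7071j + 0.7071k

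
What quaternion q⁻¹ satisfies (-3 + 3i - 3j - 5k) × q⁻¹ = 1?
-0.0577 - 0.0577i + 0.0577j + 0.0962k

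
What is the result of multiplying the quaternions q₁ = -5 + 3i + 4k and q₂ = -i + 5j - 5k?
23 - 15i - 14j + 40k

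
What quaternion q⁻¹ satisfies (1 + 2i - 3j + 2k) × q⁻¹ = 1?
0.0556 - 0.1111i + 0.1667j - 0.1111k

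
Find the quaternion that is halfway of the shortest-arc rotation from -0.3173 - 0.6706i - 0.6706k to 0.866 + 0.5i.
-0.6594 - 0.6523i - 0.3737k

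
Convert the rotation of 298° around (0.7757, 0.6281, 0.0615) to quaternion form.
-0.8572 + 0.3995i + 0.3235j + 0.0317k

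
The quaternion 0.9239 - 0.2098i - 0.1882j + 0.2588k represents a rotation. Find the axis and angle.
axis = (-0.5483, -0.4918, 0.6764), θ = π/4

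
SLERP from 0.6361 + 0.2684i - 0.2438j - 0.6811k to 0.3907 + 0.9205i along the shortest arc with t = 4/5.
0.4885 + 0.855i - 0.0586j - 0.1638k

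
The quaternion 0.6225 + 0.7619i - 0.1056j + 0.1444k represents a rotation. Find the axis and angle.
axis = (0.9735, -0.1349, 0.1845), θ = 103°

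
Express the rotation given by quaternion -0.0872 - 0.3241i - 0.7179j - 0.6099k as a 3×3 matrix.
[[-0.7747, 0.359, 0.5205], [0.5717, 0.046, 0.8192], [0.2701, 0.9322, -0.2408]]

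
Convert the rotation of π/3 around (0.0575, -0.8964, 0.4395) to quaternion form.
0.866 + 0.0288i - 0.4482j + 0.2198k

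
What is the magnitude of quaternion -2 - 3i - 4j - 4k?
√45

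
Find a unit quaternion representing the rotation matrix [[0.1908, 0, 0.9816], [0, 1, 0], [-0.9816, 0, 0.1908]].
0.7716 + 0.6361j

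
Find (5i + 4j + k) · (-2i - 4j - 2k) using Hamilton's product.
28 - 4i + 8j - 12k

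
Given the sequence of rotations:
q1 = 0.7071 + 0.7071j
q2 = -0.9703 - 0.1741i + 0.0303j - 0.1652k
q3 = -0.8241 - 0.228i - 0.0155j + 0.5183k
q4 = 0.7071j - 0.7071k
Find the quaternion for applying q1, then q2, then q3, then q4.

q2 · q1 = -0.7075 - 0.0063i - 0.6647j - 0.2399k
q3 · q2 · q1 = 0.6957 + 0.5147i + 0.5008j - 0.0175k
q4 · q3 · q2 · q1 = -0.3665 + 0.3417i + 0.128j - 0.8559k
-0.3665 + 0.3417i + 0.128j - 0.8559k


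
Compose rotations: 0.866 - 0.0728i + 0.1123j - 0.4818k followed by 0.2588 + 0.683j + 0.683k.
0.4765 - 0.4246i + 0.5708j + 0.5165k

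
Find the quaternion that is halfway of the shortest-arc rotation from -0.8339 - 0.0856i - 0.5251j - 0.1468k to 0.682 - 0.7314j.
-0.9848 - 0.0556i + 0.134j - 0.0954k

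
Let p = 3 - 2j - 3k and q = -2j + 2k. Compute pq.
2 - 10i - 6j + 6k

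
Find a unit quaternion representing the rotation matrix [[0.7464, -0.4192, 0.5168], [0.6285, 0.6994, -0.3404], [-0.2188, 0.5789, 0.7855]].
0.8988 + 0.2557i + 0.2046j + 0.2914k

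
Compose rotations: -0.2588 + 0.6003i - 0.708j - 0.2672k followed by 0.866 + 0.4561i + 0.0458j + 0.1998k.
-0.4121 + 0.531i - 0.3832j - 0.6335k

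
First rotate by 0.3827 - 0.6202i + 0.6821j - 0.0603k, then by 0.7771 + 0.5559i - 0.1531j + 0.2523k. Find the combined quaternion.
0.7618 - 0.4321i + 0.3485j + 0.3339k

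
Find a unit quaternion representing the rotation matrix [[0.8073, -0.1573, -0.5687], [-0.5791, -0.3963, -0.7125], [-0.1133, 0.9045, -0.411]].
0.5 + 0.8085i - 0.2277j - 0.2109k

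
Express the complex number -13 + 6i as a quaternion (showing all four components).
-13 + 6i + 0j + 0k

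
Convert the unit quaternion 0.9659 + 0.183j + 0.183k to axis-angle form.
axis = (0, √2/2, √2/2), θ = π/6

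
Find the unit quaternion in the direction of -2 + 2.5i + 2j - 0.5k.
-0.5252 + 0.6565i + 0.5252j - 0.1313k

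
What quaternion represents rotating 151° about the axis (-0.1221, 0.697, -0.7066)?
0.2504 - 0.1182i + 0.6748j - 0.6841k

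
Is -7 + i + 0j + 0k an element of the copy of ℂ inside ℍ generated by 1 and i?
Yes. The quaternion -7 + i has j- and k-coefficients y = z = 0, so it lies in the complex subalgebra spanned by 1 and i.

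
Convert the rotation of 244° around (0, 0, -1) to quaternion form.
-0.5299 - 0.848k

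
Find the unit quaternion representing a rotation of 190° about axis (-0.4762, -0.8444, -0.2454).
-0.0872 - 0.4744i - 0.8412j - 0.2445k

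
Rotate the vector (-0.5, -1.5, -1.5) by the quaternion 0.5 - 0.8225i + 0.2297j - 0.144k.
(-0.776, -0.282, 2.017)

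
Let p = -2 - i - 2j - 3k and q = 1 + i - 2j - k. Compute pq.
-8 - 7i - 2j + 3k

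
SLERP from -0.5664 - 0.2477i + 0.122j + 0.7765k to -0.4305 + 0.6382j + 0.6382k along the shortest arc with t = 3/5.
-0.5081 - 0.1045i + 0.4504j + 0.7266k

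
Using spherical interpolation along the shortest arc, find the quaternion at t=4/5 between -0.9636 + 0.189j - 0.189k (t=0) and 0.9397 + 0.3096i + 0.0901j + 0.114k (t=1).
-0.9586 - 0.2504i - 0.034j - 0.1311k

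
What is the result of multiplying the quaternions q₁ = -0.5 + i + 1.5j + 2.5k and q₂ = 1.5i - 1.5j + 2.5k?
-5.5 + 6.75i + 2j - 5k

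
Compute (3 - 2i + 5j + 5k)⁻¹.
0.0476 + 0.0317i - 0.0794j - 0.0794k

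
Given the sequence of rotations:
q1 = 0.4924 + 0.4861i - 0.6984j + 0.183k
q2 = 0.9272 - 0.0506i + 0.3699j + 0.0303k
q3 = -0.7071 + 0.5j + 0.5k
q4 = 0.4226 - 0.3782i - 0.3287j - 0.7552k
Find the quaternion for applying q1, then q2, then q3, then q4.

q2 · q1 = 0.7339 + 0.5146i - 0.4414j + 0.0401k
q3 · q2 · q1 = -0.3183 - 0.1231i + 0.9364j + 0.0813k
q4 · q3 · q2 · q1 = 0.1881 + 0.7488i + 0.6241j - 0.1199k
0.1881 + 0.7488i + 0.6241j - 0.1199k


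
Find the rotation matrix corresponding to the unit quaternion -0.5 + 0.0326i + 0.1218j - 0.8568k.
[[-0.4979, -0.8489, -0.1777], [0.8647, -0.4703, -0.1761], [0.0659, -0.2413, 0.9682]]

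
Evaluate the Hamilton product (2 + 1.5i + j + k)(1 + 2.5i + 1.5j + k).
-4.25 + 6i + 5j + 2.75k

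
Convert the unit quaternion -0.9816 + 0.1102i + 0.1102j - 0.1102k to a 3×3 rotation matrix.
[[0.9514, -0.1921, -0.2406], [0.2406, 0.9514, 0.1921], [0.1921, -0.2406, 0.9514]]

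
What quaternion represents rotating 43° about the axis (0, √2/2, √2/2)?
0.9304 + 0.2592j + 0.2592k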